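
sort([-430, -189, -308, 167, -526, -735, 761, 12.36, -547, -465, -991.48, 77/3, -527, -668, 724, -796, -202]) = [-991.48, -796, -735, -668, -547, -527, -526, -465, -430, -308, -202, -189, 12.36, 77/3, 167, 724, 761]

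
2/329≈0.00608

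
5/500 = 1/100 = 0.01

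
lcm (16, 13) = 208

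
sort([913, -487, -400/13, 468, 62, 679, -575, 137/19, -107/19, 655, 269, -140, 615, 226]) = [-575, -487, -140, -400/13, -107/19, 137/19, 62, 226, 269, 468, 615, 655, 679, 913]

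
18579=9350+9229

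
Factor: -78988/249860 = -1*5^(-1)*7^2*31^(-1) = -49/155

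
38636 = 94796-56160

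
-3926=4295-8221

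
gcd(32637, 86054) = 1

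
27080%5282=670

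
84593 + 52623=137216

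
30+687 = 717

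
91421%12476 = 4089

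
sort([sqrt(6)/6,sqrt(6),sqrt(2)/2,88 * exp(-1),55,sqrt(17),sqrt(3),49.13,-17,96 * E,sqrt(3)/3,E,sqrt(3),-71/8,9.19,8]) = [-17,-71/8,sqrt(6)/6,sqrt(3)/3,sqrt(2)/2,sqrt(3),sqrt(3),sqrt(6),E,sqrt(17),8,9.19,88 * exp(-1),49.13,55,96 * E]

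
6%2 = 0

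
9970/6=1661+2/3 ≈ 1661.67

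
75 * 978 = 73350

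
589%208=173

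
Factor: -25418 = -1*2^1*71^1*179^1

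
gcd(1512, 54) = 54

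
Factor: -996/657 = -1*2^2*3^(-1)*73^(-1)*83^1 = -332/219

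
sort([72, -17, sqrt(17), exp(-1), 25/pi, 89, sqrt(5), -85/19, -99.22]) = [-99.22, -17, -85/19, exp(-1), sqrt(5), sqrt(17), 25/pi, 72, 89]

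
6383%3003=377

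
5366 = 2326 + 3040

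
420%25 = 20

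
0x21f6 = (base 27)bp0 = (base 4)2013312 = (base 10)8694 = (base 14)3250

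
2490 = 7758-5268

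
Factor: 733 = 733^1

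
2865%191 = 0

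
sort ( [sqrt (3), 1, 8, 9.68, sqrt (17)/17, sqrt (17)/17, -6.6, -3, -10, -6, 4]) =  [-10, -6.6, -6, -3, sqrt (17)/17, sqrt (17)/17, 1, sqrt (3), 4, 8, 9.68]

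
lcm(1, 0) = 0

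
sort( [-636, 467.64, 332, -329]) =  [-636, -329, 332, 467.64]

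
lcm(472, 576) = 33984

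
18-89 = -71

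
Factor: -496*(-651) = 2^4*3^1*7^1*31^2 = 322896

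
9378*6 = 56268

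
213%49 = 17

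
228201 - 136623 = 91578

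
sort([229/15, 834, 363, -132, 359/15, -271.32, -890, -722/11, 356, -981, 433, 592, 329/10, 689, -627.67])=[-981, -890, -627.67, -271.32, -132, -722/11, 229/15, 359/15, 329/10, 356, 363, 433, 592, 689, 834]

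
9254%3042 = 128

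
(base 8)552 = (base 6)1402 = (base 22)ga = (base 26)do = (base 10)362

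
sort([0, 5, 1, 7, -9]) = [-9, 0, 1, 5, 7]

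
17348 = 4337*4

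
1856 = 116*16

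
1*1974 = 1974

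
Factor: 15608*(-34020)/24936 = -1*2^2*3^4*5^1*7^1*1039^(-1)*1951^1 = -22124340/1039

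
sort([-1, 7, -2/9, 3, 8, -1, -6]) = [-6, -1, -1, -2/9, 3, 7, 8]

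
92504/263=351 + 191/263 ≈ 351.73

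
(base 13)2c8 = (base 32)fm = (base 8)766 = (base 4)13312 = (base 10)502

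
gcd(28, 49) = 7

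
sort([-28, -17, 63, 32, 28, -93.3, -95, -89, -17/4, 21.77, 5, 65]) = [-95, -93.3, -89, -28, -17, -17/4, 5, 21.77, 28, 32, 63, 65]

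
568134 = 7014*81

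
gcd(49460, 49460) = 49460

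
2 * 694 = 1388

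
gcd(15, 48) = 3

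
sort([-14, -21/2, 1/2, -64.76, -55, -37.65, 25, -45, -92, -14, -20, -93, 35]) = [-93, -92, -64.76, -55, -45, -37.65, -20, -14, -14, -21/2, 1/2, 25, 35]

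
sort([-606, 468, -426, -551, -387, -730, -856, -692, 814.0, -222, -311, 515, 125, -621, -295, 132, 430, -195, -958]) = [-958, -856, -730, -692, -621, -606, -551, -426, -387, -311, -295, -222, -195, 125, 132, 430, 468, 515, 814.0]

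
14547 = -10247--24794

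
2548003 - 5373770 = -2825767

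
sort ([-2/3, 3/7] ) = [-2/3, 3/7] 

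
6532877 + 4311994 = 10844871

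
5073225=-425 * (-11937)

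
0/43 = 0 = 0.00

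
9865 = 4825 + 5040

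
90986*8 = 727888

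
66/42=1 + 4/7 ≈ 1.57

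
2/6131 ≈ 0.000326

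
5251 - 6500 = -1249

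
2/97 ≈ 0.0206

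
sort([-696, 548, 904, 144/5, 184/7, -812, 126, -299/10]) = [-812, -696, -299/10, 184/7, 144/5, 126, 548, 904]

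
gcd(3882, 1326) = 6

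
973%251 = 220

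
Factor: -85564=-1*2^2*21391^1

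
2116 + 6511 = 8627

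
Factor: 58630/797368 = 2^(-2)*5^1*17^(-1) = 5/68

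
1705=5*341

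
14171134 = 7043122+7128012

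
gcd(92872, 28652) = 988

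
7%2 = 1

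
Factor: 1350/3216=2^(-3) * 3^2 * 5^2 * 67^(-1)=225/536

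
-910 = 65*(-14)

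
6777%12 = 9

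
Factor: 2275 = 5^2*7^1*13^1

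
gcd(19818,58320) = 54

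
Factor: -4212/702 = -1 * 2^1 * 3^1 = -6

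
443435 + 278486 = 721921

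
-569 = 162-731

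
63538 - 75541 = -12003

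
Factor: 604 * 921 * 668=2^4 * 3^1 * 151^1 * 167^1 * 307^1=371597712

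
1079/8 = 134 + 7/8 ≈ 134.88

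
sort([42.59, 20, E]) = [E, 20, 42.59]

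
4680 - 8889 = -4209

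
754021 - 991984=-237963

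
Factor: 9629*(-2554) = -1*2^1*1277^1*9629^1 = -24592466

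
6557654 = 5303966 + 1253688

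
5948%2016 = 1916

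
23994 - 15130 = 8864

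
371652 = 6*61942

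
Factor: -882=-1*2^1*3^2*7^2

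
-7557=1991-9548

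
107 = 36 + 71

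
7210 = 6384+826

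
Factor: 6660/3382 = 2^1*3^2*5^1*19^(-1)*37^1*89^(-1) = 3330/1691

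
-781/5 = -156-1/5 = -156.20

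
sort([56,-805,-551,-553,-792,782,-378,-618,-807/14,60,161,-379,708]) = [-805,-792,-618,-553,-551,-379,-378,-807/14,56,60,161,708,782]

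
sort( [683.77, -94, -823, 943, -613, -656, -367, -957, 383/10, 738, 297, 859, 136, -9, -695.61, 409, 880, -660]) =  [-957, -823, -695.61, -660, -656, -613, -367, -94, -9, 383/10, 136, 297, 409, 683.77, 738, 859, 880, 943]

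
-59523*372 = -22142556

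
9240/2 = 4620 = 4620.00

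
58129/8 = 7266 + 1/8 ≈ 7266.13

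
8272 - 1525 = 6747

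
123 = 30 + 93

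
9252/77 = 120 + 12/77 ≈ 120.16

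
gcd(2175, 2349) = 87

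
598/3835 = 46/295 ≈ 0.156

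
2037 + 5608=7645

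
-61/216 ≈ -0.282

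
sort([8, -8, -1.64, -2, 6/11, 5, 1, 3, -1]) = [-8, -2, -1.64, -1, 6/11, 1, 3, 5, 8]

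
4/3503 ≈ 0.00114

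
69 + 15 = 84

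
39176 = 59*664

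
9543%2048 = 1351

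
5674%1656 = 706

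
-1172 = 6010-7182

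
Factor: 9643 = 9643^1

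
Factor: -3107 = -1*13^1*239^1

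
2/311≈0.00643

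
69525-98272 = -28747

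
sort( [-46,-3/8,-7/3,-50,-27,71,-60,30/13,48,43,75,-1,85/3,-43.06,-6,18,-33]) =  [-60,-50,-46,-43.06,-33,-27,-6,-7/3,-1,-3/8,30/13,18,85/3,43,48,71,75]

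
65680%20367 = 4579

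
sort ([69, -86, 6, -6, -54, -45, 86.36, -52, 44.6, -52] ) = [-86, -54, -52, -52, -45, -6, 6, 44.6, 69, 86.36] 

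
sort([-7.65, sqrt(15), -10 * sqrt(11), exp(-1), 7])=[-10 * sqrt(11), -7.65, exp(-1), sqrt(15), 7]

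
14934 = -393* (-38)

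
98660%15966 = 2864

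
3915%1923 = 69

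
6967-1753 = 5214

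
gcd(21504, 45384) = 24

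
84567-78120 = 6447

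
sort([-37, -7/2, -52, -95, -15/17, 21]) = [-95, -52, -37, -7/2, -15/17, 21]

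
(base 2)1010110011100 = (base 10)5532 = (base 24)9ec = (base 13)2697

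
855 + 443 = 1298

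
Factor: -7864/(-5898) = 2^2 * 3^(-1) = 4/3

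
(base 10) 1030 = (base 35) tf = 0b10000000110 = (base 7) 3001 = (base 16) 406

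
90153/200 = 450 + 153/200 ≈ 450.77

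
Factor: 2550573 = 3^2*283397^1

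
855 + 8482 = 9337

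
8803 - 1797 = 7006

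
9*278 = 2502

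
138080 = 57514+80566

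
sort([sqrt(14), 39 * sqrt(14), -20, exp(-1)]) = [-20, exp(-1), sqrt(14), 39 * sqrt(14)]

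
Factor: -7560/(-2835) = 2^3*3^(-1) = 8/3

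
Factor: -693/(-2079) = 3^(-1) = 1/3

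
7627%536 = 123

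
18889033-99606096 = -80717063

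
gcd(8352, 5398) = 2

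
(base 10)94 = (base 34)2q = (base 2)1011110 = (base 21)4a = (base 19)4i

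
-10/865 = -2/173 ≈ -0.0116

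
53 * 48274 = 2558522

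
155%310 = 155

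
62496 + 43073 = 105569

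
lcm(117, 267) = 10413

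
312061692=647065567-335003875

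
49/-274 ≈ -0.179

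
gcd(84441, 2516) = 1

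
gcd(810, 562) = 2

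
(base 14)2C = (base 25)1F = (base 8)50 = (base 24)1G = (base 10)40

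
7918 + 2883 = 10801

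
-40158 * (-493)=19797894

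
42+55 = 97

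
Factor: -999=-1 * 3^3 * 37^1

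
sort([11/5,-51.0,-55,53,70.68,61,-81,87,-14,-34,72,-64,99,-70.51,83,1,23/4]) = [-81,-70.51,-64,-55,-51.0,-34,-14,1,11/5,23/4,53,61,70.68,72,83,87,99]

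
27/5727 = 9/1909 ≈ 0.00471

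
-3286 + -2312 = -5598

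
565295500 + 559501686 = 1124797186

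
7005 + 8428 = 15433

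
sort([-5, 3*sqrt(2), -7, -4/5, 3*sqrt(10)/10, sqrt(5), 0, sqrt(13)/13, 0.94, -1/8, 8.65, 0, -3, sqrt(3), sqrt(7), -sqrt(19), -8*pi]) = [-8*pi, -7, -5, -sqrt(19), -3, -4/5, -1/8, 0, 0, sqrt(13)/13, 0.94, 3*sqrt(10)/10, sqrt(3), sqrt(5), sqrt(7), 3*sqrt(2), 8.65]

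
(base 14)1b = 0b11001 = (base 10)25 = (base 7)34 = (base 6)41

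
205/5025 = 41/1005 ≈ 0.0408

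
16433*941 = 15463453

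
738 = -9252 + 9990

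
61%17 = 10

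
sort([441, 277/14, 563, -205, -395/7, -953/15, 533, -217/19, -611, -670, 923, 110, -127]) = [-670, -611, -205, -127, -953/15, -395/7, -217/19, 277/14, 110, 441, 533, 563, 923]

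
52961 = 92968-40007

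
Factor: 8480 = 2^5*5^1*53^1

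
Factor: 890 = 2^1*5^1*89^1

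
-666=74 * (-9)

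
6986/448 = 499/32 ≈ 15.59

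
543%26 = 23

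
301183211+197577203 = 498760414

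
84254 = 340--83914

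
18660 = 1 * 18660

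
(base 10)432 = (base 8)660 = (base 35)cc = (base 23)ii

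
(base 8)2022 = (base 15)497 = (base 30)14m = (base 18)33g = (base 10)1042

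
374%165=44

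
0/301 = 0 = 0.00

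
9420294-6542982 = 2877312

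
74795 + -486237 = -411442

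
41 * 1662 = 68142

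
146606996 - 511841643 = -365234647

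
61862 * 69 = 4268478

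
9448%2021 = 1364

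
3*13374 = 40122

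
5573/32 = 174 + 5/32 ≈ 174.16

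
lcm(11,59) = 649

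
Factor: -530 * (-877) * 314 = 2^2 * 5^1 * 53^1 * 157^1 * 877^1 = 145950340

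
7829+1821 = 9650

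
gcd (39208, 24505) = 4901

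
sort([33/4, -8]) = [-8, 33/4]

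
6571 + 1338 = 7909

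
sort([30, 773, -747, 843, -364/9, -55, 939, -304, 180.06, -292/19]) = [-747, -304, -55, -364/9, -292/19, 30, 180.06, 773, 843, 939]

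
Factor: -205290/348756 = -1*2^(-1)*3^1*5^1*2281^1*29063^(-1) = -34215/58126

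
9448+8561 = 18009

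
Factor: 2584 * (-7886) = -1 * 2^4 * 17^1 * 19^1 * 3943^1 = -20377424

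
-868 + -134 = -1002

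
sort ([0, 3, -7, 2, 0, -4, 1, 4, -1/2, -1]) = [-7, -4, -1, -1/2, 0, 0, 1, 2, 3, 4]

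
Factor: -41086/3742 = -1*1871^(-1)*20543^1 = -20543/1871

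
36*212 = 7632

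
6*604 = 3624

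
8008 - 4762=3246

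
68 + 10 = 78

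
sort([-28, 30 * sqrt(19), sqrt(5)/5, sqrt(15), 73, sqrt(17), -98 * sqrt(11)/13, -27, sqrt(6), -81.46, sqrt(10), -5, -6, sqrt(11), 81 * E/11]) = [-81.46, -28, -27, -98 * sqrt(11)/13, -6, -5, sqrt(5)/5, sqrt(6), sqrt(10), sqrt(11), sqrt(15), sqrt(17), 81 * E/11, 73, 30 * sqrt(19)]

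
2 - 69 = -67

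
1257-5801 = -4544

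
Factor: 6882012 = 2^2*3^2*149^1*1283^1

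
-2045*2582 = -5280190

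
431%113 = 92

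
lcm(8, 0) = 0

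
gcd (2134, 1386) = 22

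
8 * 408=3264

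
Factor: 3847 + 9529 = 2^6 * 11^1 * 19^1 = 13376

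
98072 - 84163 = 13909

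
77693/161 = 482 + 13/23≈482.57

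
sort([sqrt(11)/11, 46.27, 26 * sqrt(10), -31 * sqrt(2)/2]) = [-31 * sqrt(2)/2, sqrt(11)/11, 46.27, 26 * sqrt(10)]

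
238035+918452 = 1156487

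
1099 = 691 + 408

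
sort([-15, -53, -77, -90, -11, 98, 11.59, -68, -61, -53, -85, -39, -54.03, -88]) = [-90, -88, -85, -77, -68, -61, -54.03, -53, -53, -39, -15, -11, 11.59, 98]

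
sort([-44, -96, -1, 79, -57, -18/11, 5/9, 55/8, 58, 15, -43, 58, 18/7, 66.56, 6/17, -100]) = [-100, -96, -57, -44, -43, -18/11, -1, 6/17, 5/9, 18/7, 55/8, 15, 58, 58, 66.56, 79]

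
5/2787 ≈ 0.00179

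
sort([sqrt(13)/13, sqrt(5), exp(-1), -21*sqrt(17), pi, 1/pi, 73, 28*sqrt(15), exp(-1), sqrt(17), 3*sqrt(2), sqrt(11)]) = [-21*sqrt(17), sqrt(13)/13, 1/pi, exp(-1), exp(-1), sqrt(5), pi, sqrt(11), sqrt(17), 3*sqrt(2), 73, 28*sqrt(15)]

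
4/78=2/39 ≈ 0.0513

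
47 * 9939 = 467133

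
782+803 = 1585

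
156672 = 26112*6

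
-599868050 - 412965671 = -1012833721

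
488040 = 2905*168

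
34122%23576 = 10546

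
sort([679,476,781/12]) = [781/12,476,679]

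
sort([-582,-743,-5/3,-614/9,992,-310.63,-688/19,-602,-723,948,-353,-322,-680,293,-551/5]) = [-743,-723,-680,-602,-582,-353,-322,-310.63,-551/5,-614/9,-688/19,-5/3,293,948,992]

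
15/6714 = 5/2238 ≈ 0.00223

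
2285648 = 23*99376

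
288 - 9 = 279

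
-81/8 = -10 - 1/8≈-10.13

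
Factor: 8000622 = 2^1 * 3^2 * 7^2 * 47^1 * 193^1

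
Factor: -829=-1*829^1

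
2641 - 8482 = -5841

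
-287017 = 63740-350757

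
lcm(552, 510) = 46920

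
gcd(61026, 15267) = 21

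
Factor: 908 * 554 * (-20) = -1 * 2^5 * 5^1 * 227^1 * 277^1 = -10060640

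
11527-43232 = -31705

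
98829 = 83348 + 15481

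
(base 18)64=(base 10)112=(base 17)6a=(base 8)160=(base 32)3g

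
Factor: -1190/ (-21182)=5^1 * 89^ (-1)=5/89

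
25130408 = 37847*664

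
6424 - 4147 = 2277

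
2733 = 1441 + 1292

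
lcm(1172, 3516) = 3516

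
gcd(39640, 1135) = 5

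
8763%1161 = 636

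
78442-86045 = -7603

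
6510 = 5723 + 787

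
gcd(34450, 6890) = 6890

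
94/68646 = 47/34323 ≈ 0.00137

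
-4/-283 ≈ 0.0141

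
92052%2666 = 1408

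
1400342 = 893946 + 506396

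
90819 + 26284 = 117103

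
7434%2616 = 2202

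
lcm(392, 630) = 17640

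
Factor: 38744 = 2^3*29^1*167^1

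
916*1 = 916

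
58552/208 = 563/2 = 281.50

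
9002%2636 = 1094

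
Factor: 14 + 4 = 2^1 * 3^2 = 18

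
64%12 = 4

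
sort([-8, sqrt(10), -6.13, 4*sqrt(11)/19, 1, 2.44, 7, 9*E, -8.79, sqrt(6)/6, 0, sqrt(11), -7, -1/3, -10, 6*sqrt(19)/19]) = [-10, -8.79, -8, -7, -6.13, -1/3, 0, sqrt(6)/6, 4*sqrt(11)/19, 1, 6*sqrt(19)/19, 2.44, sqrt(10), sqrt(11), 7, 9*E]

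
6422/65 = 494/5 = 98.80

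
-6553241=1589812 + -8143053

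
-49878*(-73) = 3641094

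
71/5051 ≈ 0.0141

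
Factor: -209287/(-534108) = 2^(-2) * 3^(-1) * 13^1 * 17^1 * 47^(-1) = 221/564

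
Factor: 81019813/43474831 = 7^1*17^(-1)*19^(-1)*41^1*134597^(-1)*282299^1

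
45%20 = 5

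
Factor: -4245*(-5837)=3^1*5^1*13^1*283^1*449^1=24778065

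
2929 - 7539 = -4610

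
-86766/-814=106 + 241/407 ≈ 106.59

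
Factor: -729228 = -1*2^2*3^1*67^1*907^1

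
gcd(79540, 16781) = 97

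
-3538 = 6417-9955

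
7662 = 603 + 7059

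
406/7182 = 29/513 ≈ 0.0565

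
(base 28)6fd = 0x1411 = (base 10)5137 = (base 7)20656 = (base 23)9g8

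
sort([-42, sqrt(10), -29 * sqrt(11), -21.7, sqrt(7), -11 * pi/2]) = [-29 * sqrt(11), -42, -21.7, -11 * pi/2, sqrt(7), sqrt(10)]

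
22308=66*338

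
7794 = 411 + 7383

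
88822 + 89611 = 178433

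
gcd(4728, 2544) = 24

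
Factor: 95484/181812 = 73^1 * 139^ (-1) = 73/139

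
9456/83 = 113+77/83 ≈ 113.93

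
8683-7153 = 1530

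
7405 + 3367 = 10772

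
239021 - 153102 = 85919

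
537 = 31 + 506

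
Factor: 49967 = 29^1*1723^1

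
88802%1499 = 361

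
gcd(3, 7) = 1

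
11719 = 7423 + 4296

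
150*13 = 1950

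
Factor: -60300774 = -1*2^1*3^4*73^1*5099^1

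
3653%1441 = 771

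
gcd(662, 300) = 2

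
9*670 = 6030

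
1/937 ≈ 0.00107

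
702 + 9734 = 10436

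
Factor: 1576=2^3*197^1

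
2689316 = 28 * 96047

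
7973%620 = 533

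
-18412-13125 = -31537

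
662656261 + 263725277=926381538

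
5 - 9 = -4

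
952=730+222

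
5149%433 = 386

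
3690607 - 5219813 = -1529206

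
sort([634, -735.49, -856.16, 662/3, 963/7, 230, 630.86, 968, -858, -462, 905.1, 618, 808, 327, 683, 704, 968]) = [-858, -856.16, -735.49, -462, 963/7, 662/3, 230, 327, 618, 630.86, 634, 683, 704, 808, 905.1, 968, 968]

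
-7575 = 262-7837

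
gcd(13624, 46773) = 1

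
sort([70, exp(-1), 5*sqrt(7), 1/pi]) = [1/pi, exp(-1), 5*sqrt(7), 70]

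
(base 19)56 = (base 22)4d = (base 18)5b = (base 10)101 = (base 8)145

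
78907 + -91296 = -12389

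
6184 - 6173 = 11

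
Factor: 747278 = 2^1 * 7^1 * 53377^1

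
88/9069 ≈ 0.00970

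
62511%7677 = 1095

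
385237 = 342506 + 42731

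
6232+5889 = 12121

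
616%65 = 31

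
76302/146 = 522 + 45/73 ≈ 522.62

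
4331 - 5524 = -1193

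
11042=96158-85116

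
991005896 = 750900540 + 240105356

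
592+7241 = 7833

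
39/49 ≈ 0.796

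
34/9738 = 17/4869 ≈ 0.00349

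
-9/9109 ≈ -0.000988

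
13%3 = 1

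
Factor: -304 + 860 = 2^2*139^1 = 556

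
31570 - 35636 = -4066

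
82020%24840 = 7500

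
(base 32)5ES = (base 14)207A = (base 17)1263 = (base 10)5596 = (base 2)1010111011100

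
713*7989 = 5696157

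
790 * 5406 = 4270740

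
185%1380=185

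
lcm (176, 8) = 176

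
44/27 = 1 + 17/27 ≈ 1.63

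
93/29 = 3 + 6/29 ≈ 3.21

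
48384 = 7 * 6912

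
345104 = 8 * 43138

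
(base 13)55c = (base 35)qc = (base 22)1jk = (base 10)922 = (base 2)1110011010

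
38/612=19/306 ≈ 0.0621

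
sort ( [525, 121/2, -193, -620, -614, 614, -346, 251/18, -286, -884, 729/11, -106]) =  [-884, -620, -614, -346, -286, -193, -106, 251/18, 121/2, 729/11, 525, 614]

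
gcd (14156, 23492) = 4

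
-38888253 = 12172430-51060683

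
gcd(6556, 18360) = 4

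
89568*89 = 7971552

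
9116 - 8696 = 420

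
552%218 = 116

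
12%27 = 12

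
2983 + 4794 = 7777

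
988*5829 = 5759052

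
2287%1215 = 1072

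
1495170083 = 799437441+695732642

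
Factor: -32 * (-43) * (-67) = -1 * 2^5 * 43^1 * 67^1 = -92192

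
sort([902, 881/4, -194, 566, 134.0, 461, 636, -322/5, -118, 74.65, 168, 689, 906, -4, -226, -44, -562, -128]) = [-562, -226, -194, -128, -118, -322/5, -44, -4, 74.65, 134.0, 168, 881/4, 461, 566, 636, 689, 902, 906]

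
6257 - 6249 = 8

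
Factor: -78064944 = -1 * 2^4 * 3^1 * 23^1 * 31^1 * 2281^1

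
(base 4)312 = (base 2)110110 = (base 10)54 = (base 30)1o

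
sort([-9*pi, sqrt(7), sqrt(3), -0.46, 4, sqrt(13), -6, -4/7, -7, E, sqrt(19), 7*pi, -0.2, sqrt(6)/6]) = [-9*pi, -7, -6, -4/7, -0.46, -0.2, sqrt(6)/6, sqrt(3), sqrt(7), E, sqrt(13), 4, sqrt(19), 7*pi]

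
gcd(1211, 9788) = 1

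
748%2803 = 748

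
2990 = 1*2990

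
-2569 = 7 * (-367)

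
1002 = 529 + 473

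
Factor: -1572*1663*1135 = -1*2^2*3^1*5^1*131^1*227^1*1663^1 = -2967157860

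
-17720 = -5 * 3544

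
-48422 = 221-48643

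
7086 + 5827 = 12913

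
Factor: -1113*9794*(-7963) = 2^1*3^1*7^1*53^1*59^1*83^1*7963^1 = 86802449286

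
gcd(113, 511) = 1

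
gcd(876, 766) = 2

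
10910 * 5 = 54550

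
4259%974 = 363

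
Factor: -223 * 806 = -1 * 2^1 * 13^1 * 31^1 * 223^1 = -179738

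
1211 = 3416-2205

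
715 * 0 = 0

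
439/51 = 8 + 31/51 ≈ 8.61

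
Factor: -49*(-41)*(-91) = -1*7^3*13^1*41^1 = -182819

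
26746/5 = 5349 + 1/5 = 5349.20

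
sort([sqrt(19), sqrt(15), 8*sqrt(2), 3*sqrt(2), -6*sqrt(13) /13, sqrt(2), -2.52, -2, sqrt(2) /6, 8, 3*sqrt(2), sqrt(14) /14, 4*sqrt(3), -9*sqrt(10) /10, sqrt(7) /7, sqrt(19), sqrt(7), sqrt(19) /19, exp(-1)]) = [-9*sqrt(10) /10, -2.52, -2, -6*sqrt(13) /13, sqrt(19) /19, sqrt(2) /6, sqrt(14) /14, exp(-1), sqrt(7) /7, sqrt(2), sqrt(7), sqrt(15), 3*sqrt(2), 3*sqrt(2), sqrt(19), sqrt(19), 4*sqrt(3), 8, 8*sqrt(2)]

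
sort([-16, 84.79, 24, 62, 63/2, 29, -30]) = [-30, -16, 24, 29, 63/2, 62, 84.79]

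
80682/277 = 291 + 75/277 ≈ 291.27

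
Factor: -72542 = -1 * 2^1 * 19^1 * 23^1 * 83^1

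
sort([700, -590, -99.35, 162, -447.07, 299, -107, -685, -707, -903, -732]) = [-903, -732, -707, -685, -590, -447.07, -107, -99.35, 162, 299, 700]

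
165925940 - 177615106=-11689166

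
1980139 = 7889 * 251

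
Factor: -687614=-1 * 2^1 * 89^1 * 3863^1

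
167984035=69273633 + 98710402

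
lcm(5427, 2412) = 21708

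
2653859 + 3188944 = 5842803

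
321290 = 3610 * 89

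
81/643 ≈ 0.126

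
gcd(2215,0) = 2215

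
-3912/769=-5 - 67/769 ≈ -5.09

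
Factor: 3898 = 2^1 * 1949^1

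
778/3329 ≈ 0.234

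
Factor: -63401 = -1*13^1*4877^1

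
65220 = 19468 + 45752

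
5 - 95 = -90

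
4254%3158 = 1096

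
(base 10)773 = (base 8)1405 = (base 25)15n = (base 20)1id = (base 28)rh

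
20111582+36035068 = 56146650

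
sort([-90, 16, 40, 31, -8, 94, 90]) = [-90, -8, 16, 31, 40, 90, 94]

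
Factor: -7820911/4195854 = -1 * 2^(-1) * 3^(-3) * 7^1 * 13^(-1) * 43^(-1) * 139^(-1) * 1117273^1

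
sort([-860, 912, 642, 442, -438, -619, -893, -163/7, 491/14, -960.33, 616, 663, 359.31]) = [-960.33, -893, -860, -619, -438, -163/7, 491/14, 359.31, 442, 616, 642, 663, 912]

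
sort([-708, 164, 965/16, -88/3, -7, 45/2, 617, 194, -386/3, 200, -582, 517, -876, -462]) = [-876, -708, -582, -462, -386/3, -88/3, -7, 45/2, 965/16, 164, 194, 200, 517, 617]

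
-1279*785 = -1004015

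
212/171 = 1 + 41/171 ≈ 1.24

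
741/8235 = 247/2745 ≈ 0.0900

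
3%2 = 1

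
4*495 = 1980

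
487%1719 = 487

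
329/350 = 47/50 = 0.94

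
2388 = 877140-874752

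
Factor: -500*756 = -1*2^4*3^3*5^3*7^1 = -378000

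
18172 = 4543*4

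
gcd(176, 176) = 176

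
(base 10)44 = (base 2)101100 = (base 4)230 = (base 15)2e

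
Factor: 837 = 3^3 * 31^1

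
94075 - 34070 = 60005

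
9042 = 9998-956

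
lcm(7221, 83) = 7221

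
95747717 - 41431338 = 54316379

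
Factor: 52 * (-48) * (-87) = 2^6 * 3^2 * 13^1 * 29^1 = 217152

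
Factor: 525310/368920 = 2^(-2)*23^(-1)*131^1 = 131/92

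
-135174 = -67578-67596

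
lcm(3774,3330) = 56610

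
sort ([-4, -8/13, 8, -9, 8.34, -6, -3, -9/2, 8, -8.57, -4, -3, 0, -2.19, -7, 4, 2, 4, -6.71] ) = [-9, -8.57, -7, -6.71, -6, -9/2, -4, -4, -3, -3, -2.19, -8/13, 0, 2, 4, 4, 8, 8, 8.34] 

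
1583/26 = 60 + 23/26 ≈ 60.88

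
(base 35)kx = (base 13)445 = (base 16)2dd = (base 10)733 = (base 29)p8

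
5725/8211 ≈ 0.697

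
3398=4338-940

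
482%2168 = 482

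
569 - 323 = 246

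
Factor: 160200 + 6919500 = 2^2*3^1*5^2*23599^1 = 7079700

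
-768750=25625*(-30)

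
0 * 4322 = 0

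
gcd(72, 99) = 9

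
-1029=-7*147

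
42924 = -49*(-876) 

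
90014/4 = 45007/2 = 22503.50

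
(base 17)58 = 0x5d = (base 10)93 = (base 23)41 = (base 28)39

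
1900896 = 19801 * 96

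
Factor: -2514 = -1*2^1*3^1*419^1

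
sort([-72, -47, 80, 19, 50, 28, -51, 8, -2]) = [-72, -51, -47, -2, 8, 19, 28, 50, 80]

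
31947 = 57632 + -25685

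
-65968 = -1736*38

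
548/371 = 1 + 177/371 ≈ 1.48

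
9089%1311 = 1223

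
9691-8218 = 1473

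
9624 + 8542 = 18166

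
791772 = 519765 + 272007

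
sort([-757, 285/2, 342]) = [-757, 285/2, 342]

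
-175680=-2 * 87840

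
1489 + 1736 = 3225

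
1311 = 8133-6822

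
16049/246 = 65 + 59/246 ≈ 65.24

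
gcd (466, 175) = 1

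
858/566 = 1+146/283 ≈ 1.52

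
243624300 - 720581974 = -476957674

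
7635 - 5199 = 2436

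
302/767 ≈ 0.394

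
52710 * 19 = 1001490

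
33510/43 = 779 + 13/43 ≈ 779.30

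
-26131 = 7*(-3733)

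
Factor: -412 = -1*2^2*103^1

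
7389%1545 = 1209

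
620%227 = 166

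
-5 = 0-5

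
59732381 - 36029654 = 23702727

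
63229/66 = 958 + 1/66 ≈ 958.02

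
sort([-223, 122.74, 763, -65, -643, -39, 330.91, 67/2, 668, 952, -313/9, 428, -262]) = [-643, -262, -223, -65, -39, -313/9, 67/2, 122.74, 330.91, 428, 668, 763, 952]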